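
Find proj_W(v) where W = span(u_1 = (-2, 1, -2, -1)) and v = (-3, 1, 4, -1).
proj_W(v) = (0, 0, 0, 0)

Set up U = [u_1 | ... | u_1] ∈ R^(4×1). The projector onto W = col(U) is P = U (U^T U)^(-1) U^T.
Compute U^T U =
  [10],
and U^T v = (0).
Solve U^T U · c = U^T v for the coefficients: c = (0). The projection is proj_W(v) = U c.
Check: (v - proj_W(v)) · u_1 = 0  (should be 0).
Result: proj_W(v) = (0, 0, 0, 0).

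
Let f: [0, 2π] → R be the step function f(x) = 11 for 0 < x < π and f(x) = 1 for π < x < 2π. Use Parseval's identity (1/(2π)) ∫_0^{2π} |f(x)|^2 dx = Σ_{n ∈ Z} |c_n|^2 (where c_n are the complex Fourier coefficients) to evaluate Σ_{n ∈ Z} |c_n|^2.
Σ |c_n|^2 = 61

Parseval equates the L^2 energy of f (normalised by 1/(2π)) with the ℓ^2 sum of its Fourier coefficients: (1/(2π)) ∫_0^{2π} |f|^2 = Σ |c_n|^2.
Compute the left side: (1/(2π)) [∫_0^π 11^2 dx + ∫_π^{2π} 1^2 dx] = (1/(2π)) · (121π + 1π) = (121 + 1)/2 = 61.
So Σ_{n ∈ Z} |c_n|^2 = 61.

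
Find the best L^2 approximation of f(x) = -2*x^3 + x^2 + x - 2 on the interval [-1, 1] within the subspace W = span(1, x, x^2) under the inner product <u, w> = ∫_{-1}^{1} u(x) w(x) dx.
g(x) = x^2 - x/5 - 2

The best approximation g ∈ W is the orthogonal projection of f onto W. Writing g = a_0 + a_1 x + a_2 x^2, the coefficients solve the normal equations G · a = b where
  G_{ij} = <φ_i, φ_j> and b_i = <f, φ_i>, with φ_0 = 1, φ_1 = x, φ_2 = x^2.
G =
  [2, 0, 2/3]
  [0, 2/3, 0]
  [2/3, 0, 2/5],
b = (-10/3, -2/15, -14/15).
Solving gives a_0 = -2, a_1 = -1/5, a_2 = 1, so
  g(x) = x^2 - x/5 - 2.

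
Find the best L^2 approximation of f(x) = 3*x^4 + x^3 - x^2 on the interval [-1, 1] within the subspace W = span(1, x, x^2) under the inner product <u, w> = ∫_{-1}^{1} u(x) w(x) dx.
g(x) = 11*x^2/7 + 3*x/5 - 9/35

The best approximation g ∈ W is the orthogonal projection of f onto W. Writing g = a_0 + a_1 x + a_2 x^2, the coefficients solve the normal equations G · a = b where
  G_{ij} = <φ_i, φ_j> and b_i = <f, φ_i>, with φ_0 = 1, φ_1 = x, φ_2 = x^2.
G =
  [2, 0, 2/3]
  [0, 2/3, 0]
  [2/3, 0, 2/5],
b = (8/15, 2/5, 16/35).
Solving gives a_0 = -9/35, a_1 = 3/5, a_2 = 11/7, so
  g(x) = 11*x^2/7 + 3*x/5 - 9/35.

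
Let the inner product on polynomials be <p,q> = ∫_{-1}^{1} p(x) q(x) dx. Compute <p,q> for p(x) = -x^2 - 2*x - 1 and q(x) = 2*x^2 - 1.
<p,q> = 8/15

Expand the product: p(x)·q(x) = -2*x^4 - 4*x^3 - x^2 + 2*x + 1.
∫_{-1}^{1} of each monomial x^k gives [2/(k+1) if k even, 0 if k odd]. Integrating term-by-term (or equivalently evaluating the antiderivative F(x) = -2*x^5/5 - x^4 - x^3/3 + x^2 + x at the endpoints):
  F(1) − F(−1) = 4/15 − (-4/15) = 8/15.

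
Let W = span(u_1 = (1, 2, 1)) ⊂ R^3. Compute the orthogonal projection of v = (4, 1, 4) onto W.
proj_W(v) = (5/3, 10/3, 5/3)

Set up U = [u_1 | ... | u_1] ∈ R^(3×1). The projector onto W = col(U) is P = U (U^T U)^(-1) U^T.
Compute U^T U =
  [6],
and U^T v = (10).
Solve U^T U · c = U^T v for the coefficients: c = (5/3). The projection is proj_W(v) = U c.
Check: (v - proj_W(v)) · u_1 = 0  (should be 0).
Result: proj_W(v) = (5/3, 10/3, 5/3).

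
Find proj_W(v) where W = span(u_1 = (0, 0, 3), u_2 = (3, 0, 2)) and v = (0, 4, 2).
proj_W(v) = (0, 0, 2)

Set up U = [u_1 | ... | u_2] ∈ R^(3×2). The projector onto W = col(U) is P = U (U^T U)^(-1) U^T.
Compute U^T U =
  [9, 6]
  [6, 13],
and U^T v = (6, 4).
Solve U^T U · c = U^T v for the coefficients: c = (2/3, 0). The projection is proj_W(v) = U c.
Check: (v - proj_W(v)) · u_1 = 0  (should be 0).
Check: (v - proj_W(v)) · u_2 = 0  (should be 0).
Result: proj_W(v) = (0, 0, 2).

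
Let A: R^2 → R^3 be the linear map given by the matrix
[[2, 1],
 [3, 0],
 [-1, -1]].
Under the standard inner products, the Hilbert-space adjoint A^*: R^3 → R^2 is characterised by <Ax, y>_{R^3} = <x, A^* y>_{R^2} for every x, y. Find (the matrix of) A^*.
A^* = A^T =
[[2, 3, -1],
 [1, 0, -1]]

For real matrices with standard dot products, the defining identity <Ax, y> = <x, A^* y> gives (Ax)^T y = x^T (A^*) y, i.e. x^T A^T y = x^T (A^*) y. Since this holds for all x, y, we must have A^* = A^T. Therefore
A^* =
[[2, 3, -1],
 [1, 0, -1]].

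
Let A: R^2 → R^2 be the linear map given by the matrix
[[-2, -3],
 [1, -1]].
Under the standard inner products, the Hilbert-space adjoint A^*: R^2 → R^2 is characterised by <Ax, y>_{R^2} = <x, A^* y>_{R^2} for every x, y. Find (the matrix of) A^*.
A^* = A^T =
[[-2, 1],
 [-3, -1]]

For real matrices with standard dot products, the defining identity <Ax, y> = <x, A^* y> gives (Ax)^T y = x^T (A^*) y, i.e. x^T A^T y = x^T (A^*) y. Since this holds for all x, y, we must have A^* = A^T. Therefore
A^* =
[[-2, 1],
 [-3, -1]].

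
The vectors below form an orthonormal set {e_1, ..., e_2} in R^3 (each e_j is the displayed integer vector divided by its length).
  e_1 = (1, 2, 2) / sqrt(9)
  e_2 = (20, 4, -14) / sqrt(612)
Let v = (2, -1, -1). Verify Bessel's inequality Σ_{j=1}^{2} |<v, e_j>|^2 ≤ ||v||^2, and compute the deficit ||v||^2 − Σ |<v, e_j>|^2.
Σ |<v, e_j>|^2 = 77/17; ||v||^2 = 6; deficit = 25/17

Write each e_j = u_j / sqrt(<u_j, u_j>) where u_j is the displayed integer vector. Then <v, e_j> = <v, u_j> / sqrt(<u_j, u_j>), so |<v, e_j>|^2 = <v, u_j>^2 / <u_j, u_j>.
Coefficients: <v, e_1> = -2/sqrt(9), <v, e_2> = 50/sqrt(612).
Square and sum: Σ |<v, e_j>|^2 = 77/17.
Compute ||v||^2 = v·v = 6.
Deficit = 6 − 77/17 = 25/17 ≥ 0, confirming Bessel's inequality. (The deficit equals ||v − Σ <v,e_j> e_j||^2, the squared distance from v to span{e_j}.)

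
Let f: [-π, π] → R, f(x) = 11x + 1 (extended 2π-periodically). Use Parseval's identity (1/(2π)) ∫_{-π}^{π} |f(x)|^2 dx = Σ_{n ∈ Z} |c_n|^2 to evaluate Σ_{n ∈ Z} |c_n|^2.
Σ |c_n|^2 = 121π^2/3 + 1

Expand and integrate term by term over [-π, π]:
  ∫ (11x)^2 dx = 121·(2π^3/3); ∫ 2·11·(1)·x dx = 0 (odd integrand); ∫ 1^2 dx = 1·2π.
So (1/(2π)) ∫_{-π}^{π} (11x + 1)^2 dx = 121π^2/3 + 1 = 121π^2/3 + 1.
Parseval ⇒ Σ |c_n|^2 = 121π^2/3 + 1.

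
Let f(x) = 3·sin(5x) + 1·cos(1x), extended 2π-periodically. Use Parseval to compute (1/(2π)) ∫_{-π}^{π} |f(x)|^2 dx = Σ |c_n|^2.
Σ |c_n|^2 = 5

Expand |f|^2 and use orthogonality of {sin(nx), cos(mx)} on [-π, π]:
  ∫_{-π}^{π} sin(nx)^2 dx = π, ∫ cos(mx)^2 dx = π, and cross terms integrate to 0.
So ∫_{-π}^{π} f(x)^2 dx = 3^2 · π + 1^2 · π = (9 + 1)π.
Divide by 2π: (9 + 1)/2 = 5.
By Parseval, this equals Σ |c_n|^2.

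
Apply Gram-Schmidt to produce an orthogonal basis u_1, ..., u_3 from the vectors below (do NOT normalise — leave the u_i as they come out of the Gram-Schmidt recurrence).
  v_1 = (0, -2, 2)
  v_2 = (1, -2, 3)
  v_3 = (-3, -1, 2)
Orthogonal basis:
  u_1 = (0, -2, 2)
  u_2 = (1, 1/2, 1/2)
  u_3 = (-4/3, 4/3, 4/3)

Apply the Gram-Schmidt recurrence
  u_1 = v_1
  u_i = v_i − Σ_{j<i} ((v_i · u_j) / (u_j · u_j)) · u_j.

Step by step this gives:
  u_1 = (0, -2, 2)
  u_2 = (1, 1/2, 1/2)
  u_3 = (-4/3, 4/3, 4/3)

Orthogonality check:
  u_2 · u_1 = 0 (should be 0)
  u_3 · u_1 = 0 (should be 0)
  u_3 · u_2 = 0 (should be 0)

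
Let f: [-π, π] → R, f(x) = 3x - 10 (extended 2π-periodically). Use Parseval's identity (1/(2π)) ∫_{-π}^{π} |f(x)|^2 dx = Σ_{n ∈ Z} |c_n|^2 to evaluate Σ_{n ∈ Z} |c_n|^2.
Σ |c_n|^2 = 3π^2 + 100

Expand and integrate term by term over [-π, π]:
  ∫ (3x)^2 dx = 9·(2π^3/3); ∫ 2·3·(-10)·x dx = 0 (odd integrand); ∫ (-10)^2 dx = 100·2π.
So (1/(2π)) ∫_{-π}^{π} (3x - 10)^2 dx = 9π^2/3 + 100 = 3π^2 + 100.
Parseval ⇒ Σ |c_n|^2 = 3π^2 + 100.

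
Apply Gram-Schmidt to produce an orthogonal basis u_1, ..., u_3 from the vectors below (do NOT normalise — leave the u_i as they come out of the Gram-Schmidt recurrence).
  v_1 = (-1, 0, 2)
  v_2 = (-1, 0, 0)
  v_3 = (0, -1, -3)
Orthogonal basis:
  u_1 = (-1, 0, 2)
  u_2 = (-4/5, 0, -2/5)
  u_3 = (0, -1, 0)

Apply the Gram-Schmidt recurrence
  u_1 = v_1
  u_i = v_i − Σ_{j<i} ((v_i · u_j) / (u_j · u_j)) · u_j.

Step by step this gives:
  u_1 = (-1, 0, 2)
  u_2 = (-4/5, 0, -2/5)
  u_3 = (0, -1, 0)

Orthogonality check:
  u_2 · u_1 = 0 (should be 0)
  u_3 · u_1 = 0 (should be 0)
  u_3 · u_2 = 0 (should be 0)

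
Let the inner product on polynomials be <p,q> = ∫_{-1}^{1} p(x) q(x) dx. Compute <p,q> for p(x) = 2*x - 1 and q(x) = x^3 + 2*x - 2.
<p,q> = 112/15

Expand the product: p(x)·q(x) = 2*x^4 - x^3 + 4*x^2 - 6*x + 2.
∫_{-1}^{1} of each monomial x^k gives [2/(k+1) if k even, 0 if k odd]. Integrating term-by-term (or equivalently evaluating the antiderivative F(x) = 2*x^5/5 - x^4/4 + 4*x^3/3 - 3*x^2 + 2*x at the endpoints):
  F(1) − F(−1) = 29/60 − (-419/60) = 112/15.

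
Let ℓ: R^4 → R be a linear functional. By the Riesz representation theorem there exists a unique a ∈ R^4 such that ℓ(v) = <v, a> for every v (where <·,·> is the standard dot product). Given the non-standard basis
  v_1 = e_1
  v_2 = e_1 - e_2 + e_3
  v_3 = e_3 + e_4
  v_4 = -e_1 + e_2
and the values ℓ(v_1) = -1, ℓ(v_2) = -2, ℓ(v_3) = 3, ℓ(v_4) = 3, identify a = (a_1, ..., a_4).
a = (-1, 2, 1, 2)

Write a = (a_1, ..., a_4) in the standard basis. For each basis vector v_i, ℓ(v_i) = <v_i, a> is a linear equation in the a_j's. Collect the n equations into a matrix system V a = ℓ, where row i of V is v_i (expressed in the standard basis). Since V is invertible (lower-triangular with 1s on the diagonal, up to permutation), solve by back-substitution:
  V =
[[1, 0, 0, 0],
 [1, -1, 1, 0],
 [0, 0, 1, 1],
 [-1, 1, 0, 0]]
  V a = (-1, -2, 3, 3)
Solving gives a = (-1, 2, 1, 2).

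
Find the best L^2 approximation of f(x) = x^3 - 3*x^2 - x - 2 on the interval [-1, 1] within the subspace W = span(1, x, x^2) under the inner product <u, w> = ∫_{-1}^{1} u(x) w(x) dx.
g(x) = -3*x^2 - 2*x/5 - 2

The best approximation g ∈ W is the orthogonal projection of f onto W. Writing g = a_0 + a_1 x + a_2 x^2, the coefficients solve the normal equations G · a = b where
  G_{ij} = <φ_i, φ_j> and b_i = <f, φ_i>, with φ_0 = 1, φ_1 = x, φ_2 = x^2.
G =
  [2, 0, 2/3]
  [0, 2/3, 0]
  [2/3, 0, 2/5],
b = (-6, -4/15, -38/15).
Solving gives a_0 = -2, a_1 = -2/5, a_2 = -3, so
  g(x) = -3*x^2 - 2*x/5 - 2.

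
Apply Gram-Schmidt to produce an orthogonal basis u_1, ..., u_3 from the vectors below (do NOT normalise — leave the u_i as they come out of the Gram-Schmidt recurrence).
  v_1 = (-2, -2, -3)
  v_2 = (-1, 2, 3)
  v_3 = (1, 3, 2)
Orthogonal basis:
  u_1 = (-2, -2, -3)
  u_2 = (-39/17, 12/17, 18/17)
  u_3 = (0, 15/13, -10/13)

Apply the Gram-Schmidt recurrence
  u_1 = v_1
  u_i = v_i − Σ_{j<i} ((v_i · u_j) / (u_j · u_j)) · u_j.

Step by step this gives:
  u_1 = (-2, -2, -3)
  u_2 = (-39/17, 12/17, 18/17)
  u_3 = (0, 15/13, -10/13)

Orthogonality check:
  u_2 · u_1 = 0 (should be 0)
  u_3 · u_1 = 0 (should be 0)
  u_3 · u_2 = 0 (should be 0)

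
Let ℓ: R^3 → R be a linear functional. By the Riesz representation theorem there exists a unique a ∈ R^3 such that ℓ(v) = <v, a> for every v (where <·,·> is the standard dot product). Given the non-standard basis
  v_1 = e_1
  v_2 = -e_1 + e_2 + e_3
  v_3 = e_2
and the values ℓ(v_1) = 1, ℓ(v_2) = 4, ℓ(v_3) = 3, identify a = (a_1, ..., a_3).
a = (1, 3, 2)

Write a = (a_1, ..., a_3) in the standard basis. For each basis vector v_i, ℓ(v_i) = <v_i, a> is a linear equation in the a_j's. Collect the n equations into a matrix system V a = ℓ, where row i of V is v_i (expressed in the standard basis). Since V is invertible (lower-triangular with 1s on the diagonal, up to permutation), solve by back-substitution:
  V =
[[1, 0, 0],
 [-1, 1, 1],
 [0, 1, 0]]
  V a = (1, 4, 3)
Solving gives a = (1, 3, 2).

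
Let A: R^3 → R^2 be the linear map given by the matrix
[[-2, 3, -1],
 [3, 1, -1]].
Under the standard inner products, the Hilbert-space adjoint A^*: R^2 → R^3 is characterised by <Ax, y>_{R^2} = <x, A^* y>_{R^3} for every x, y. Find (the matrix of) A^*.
A^* = A^T =
[[-2, 3],
 [3, 1],
 [-1, -1]]

For real matrices with standard dot products, the defining identity <Ax, y> = <x, A^* y> gives (Ax)^T y = x^T (A^*) y, i.e. x^T A^T y = x^T (A^*) y. Since this holds for all x, y, we must have A^* = A^T. Therefore
A^* =
[[-2, 3],
 [3, 1],
 [-1, -1]].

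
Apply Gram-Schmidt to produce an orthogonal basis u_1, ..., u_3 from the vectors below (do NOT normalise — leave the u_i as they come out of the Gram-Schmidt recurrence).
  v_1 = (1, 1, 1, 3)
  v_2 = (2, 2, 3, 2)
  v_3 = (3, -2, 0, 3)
Orthogonal basis:
  u_1 = (1, 1, 1, 3)
  u_2 = (11/12, 11/12, 23/12, -5/4)
  u_3 = (211/83, -204/83, -4/83, -1/83)

Apply the Gram-Schmidt recurrence
  u_1 = v_1
  u_i = v_i − Σ_{j<i} ((v_i · u_j) / (u_j · u_j)) · u_j.

Step by step this gives:
  u_1 = (1, 1, 1, 3)
  u_2 = (11/12, 11/12, 23/12, -5/4)
  u_3 = (211/83, -204/83, -4/83, -1/83)

Orthogonality check:
  u_2 · u_1 = 0 (should be 0)
  u_3 · u_1 = 0 (should be 0)
  u_3 · u_2 = 0 (should be 0)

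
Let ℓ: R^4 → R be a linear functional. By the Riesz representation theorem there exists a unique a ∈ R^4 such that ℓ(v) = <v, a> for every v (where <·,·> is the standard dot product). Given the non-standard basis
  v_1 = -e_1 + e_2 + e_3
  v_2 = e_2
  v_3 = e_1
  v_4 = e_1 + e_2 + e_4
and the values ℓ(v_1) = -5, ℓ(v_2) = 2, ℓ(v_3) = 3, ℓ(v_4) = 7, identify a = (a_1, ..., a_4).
a = (3, 2, -4, 2)

Write a = (a_1, ..., a_4) in the standard basis. For each basis vector v_i, ℓ(v_i) = <v_i, a> is a linear equation in the a_j's. Collect the n equations into a matrix system V a = ℓ, where row i of V is v_i (expressed in the standard basis). Since V is invertible (lower-triangular with 1s on the diagonal, up to permutation), solve by back-substitution:
  V =
[[-1, 1, 1, 0],
 [0, 1, 0, 0],
 [1, 0, 0, 0],
 [1, 1, 0, 1]]
  V a = (-5, 2, 3, 7)
Solving gives a = (3, 2, -4, 2).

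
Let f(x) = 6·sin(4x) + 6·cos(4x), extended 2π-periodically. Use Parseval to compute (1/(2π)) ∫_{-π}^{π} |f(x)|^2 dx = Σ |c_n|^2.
Σ |c_n|^2 = 36

Expand |f|^2 and use orthogonality of {sin(nx), cos(mx)} on [-π, π]:
  ∫_{-π}^{π} sin(nx)^2 dx = π, ∫ cos(mx)^2 dx = π, and cross terms integrate to 0.
So ∫_{-π}^{π} f(x)^2 dx = 6^2 · π + 6^2 · π = (36 + 36)π.
Divide by 2π: (36 + 36)/2 = 36.
By Parseval, this equals Σ |c_n|^2.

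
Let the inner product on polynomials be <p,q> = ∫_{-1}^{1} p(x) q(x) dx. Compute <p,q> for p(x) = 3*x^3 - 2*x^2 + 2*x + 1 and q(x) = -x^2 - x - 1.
<p,q> = -46/15

Expand the product: p(x)·q(x) = -3*x^5 - x^4 - 3*x^3 - x^2 - 3*x - 1.
∫_{-1}^{1} of each monomial x^k gives [2/(k+1) if k even, 0 if k odd]. Integrating term-by-term (or equivalently evaluating the antiderivative F(x) = -x^6/2 - x^5/5 - 3*x^4/4 - x^3/3 - 3*x^2/2 - x at the endpoints):
  F(1) − F(−1) = -257/60 − (-73/60) = -46/15.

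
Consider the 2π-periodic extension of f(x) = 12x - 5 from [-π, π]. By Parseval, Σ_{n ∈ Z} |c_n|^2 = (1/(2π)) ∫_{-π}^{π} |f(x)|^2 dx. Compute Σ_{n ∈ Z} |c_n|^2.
Σ |c_n|^2 = 48π^2 + 25

Expand and integrate term by term over [-π, π]:
  ∫ (12x)^2 dx = 144·(2π^3/3); ∫ 2·12·(-5)·x dx = 0 (odd integrand); ∫ (-5)^2 dx = 25·2π.
So (1/(2π)) ∫_{-π}^{π} (12x - 5)^2 dx = 144π^2/3 + 25 = 48π^2 + 25.
Parseval ⇒ Σ |c_n|^2 = 48π^2 + 25.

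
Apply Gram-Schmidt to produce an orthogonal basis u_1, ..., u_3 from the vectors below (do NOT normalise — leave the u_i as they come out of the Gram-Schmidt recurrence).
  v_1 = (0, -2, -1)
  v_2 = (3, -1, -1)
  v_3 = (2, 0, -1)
Orthogonal basis:
  u_1 = (0, -2, -1)
  u_2 = (3, 1/5, -2/5)
  u_3 = (-2/23, 6/23, -12/23)

Apply the Gram-Schmidt recurrence
  u_1 = v_1
  u_i = v_i − Σ_{j<i} ((v_i · u_j) / (u_j · u_j)) · u_j.

Step by step this gives:
  u_1 = (0, -2, -1)
  u_2 = (3, 1/5, -2/5)
  u_3 = (-2/23, 6/23, -12/23)

Orthogonality check:
  u_2 · u_1 = 0 (should be 0)
  u_3 · u_1 = 0 (should be 0)
  u_3 · u_2 = 0 (should be 0)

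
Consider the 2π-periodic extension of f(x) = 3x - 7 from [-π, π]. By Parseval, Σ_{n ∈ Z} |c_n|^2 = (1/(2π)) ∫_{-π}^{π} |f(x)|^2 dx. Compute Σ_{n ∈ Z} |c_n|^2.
Σ |c_n|^2 = 3π^2 + 49

Expand and integrate term by term over [-π, π]:
  ∫ (3x)^2 dx = 9·(2π^3/3); ∫ 2·3·(-7)·x dx = 0 (odd integrand); ∫ (-7)^2 dx = 49·2π.
So (1/(2π)) ∫_{-π}^{π} (3x - 7)^2 dx = 9π^2/3 + 49 = 3π^2 + 49.
Parseval ⇒ Σ |c_n|^2 = 3π^2 + 49.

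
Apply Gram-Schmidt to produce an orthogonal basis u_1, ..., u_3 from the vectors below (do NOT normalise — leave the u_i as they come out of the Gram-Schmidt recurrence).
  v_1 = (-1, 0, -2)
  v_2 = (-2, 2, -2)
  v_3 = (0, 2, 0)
Orthogonal basis:
  u_1 = (-1, 0, -2)
  u_2 = (-4/5, 2, 2/5)
  u_3 = (2/3, 1/3, -1/3)

Apply the Gram-Schmidt recurrence
  u_1 = v_1
  u_i = v_i − Σ_{j<i} ((v_i · u_j) / (u_j · u_j)) · u_j.

Step by step this gives:
  u_1 = (-1, 0, -2)
  u_2 = (-4/5, 2, 2/5)
  u_3 = (2/3, 1/3, -1/3)

Orthogonality check:
  u_2 · u_1 = 0 (should be 0)
  u_3 · u_1 = 0 (should be 0)
  u_3 · u_2 = 0 (should be 0)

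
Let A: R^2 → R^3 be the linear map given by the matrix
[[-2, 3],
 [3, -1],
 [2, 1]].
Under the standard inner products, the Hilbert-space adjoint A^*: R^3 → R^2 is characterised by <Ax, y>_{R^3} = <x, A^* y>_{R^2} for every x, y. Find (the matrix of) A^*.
A^* = A^T =
[[-2, 3, 2],
 [3, -1, 1]]

For real matrices with standard dot products, the defining identity <Ax, y> = <x, A^* y> gives (Ax)^T y = x^T (A^*) y, i.e. x^T A^T y = x^T (A^*) y. Since this holds for all x, y, we must have A^* = A^T. Therefore
A^* =
[[-2, 3, 2],
 [3, -1, 1]].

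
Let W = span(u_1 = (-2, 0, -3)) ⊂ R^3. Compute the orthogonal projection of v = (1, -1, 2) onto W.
proj_W(v) = (16/13, 0, 24/13)

Set up U = [u_1 | ... | u_1] ∈ R^(3×1). The projector onto W = col(U) is P = U (U^T U)^(-1) U^T.
Compute U^T U =
  [13],
and U^T v = (-8).
Solve U^T U · c = U^T v for the coefficients: c = (-8/13). The projection is proj_W(v) = U c.
Check: (v - proj_W(v)) · u_1 = 0  (should be 0).
Result: proj_W(v) = (16/13, 0, 24/13).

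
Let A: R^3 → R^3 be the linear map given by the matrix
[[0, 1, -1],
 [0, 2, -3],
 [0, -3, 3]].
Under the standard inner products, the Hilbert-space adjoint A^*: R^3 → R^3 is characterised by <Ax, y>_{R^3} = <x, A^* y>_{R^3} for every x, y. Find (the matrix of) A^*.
A^* = A^T =
[[0, 0, 0],
 [1, 2, -3],
 [-1, -3, 3]]

For real matrices with standard dot products, the defining identity <Ax, y> = <x, A^* y> gives (Ax)^T y = x^T (A^*) y, i.e. x^T A^T y = x^T (A^*) y. Since this holds for all x, y, we must have A^* = A^T. Therefore
A^* =
[[0, 0, 0],
 [1, 2, -3],
 [-1, -3, 3]].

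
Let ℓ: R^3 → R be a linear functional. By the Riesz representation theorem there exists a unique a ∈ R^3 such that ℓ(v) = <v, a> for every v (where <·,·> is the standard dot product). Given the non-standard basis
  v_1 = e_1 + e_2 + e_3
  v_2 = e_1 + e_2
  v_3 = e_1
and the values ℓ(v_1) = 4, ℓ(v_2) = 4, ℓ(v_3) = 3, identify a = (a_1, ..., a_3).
a = (3, 1, 0)

Write a = (a_1, ..., a_3) in the standard basis. For each basis vector v_i, ℓ(v_i) = <v_i, a> is a linear equation in the a_j's. Collect the n equations into a matrix system V a = ℓ, where row i of V is v_i (expressed in the standard basis). Since V is invertible (lower-triangular with 1s on the diagonal, up to permutation), solve by back-substitution:
  V =
[[1, 1, 1],
 [1, 1, 0],
 [1, 0, 0]]
  V a = (4, 4, 3)
Solving gives a = (3, 1, 0).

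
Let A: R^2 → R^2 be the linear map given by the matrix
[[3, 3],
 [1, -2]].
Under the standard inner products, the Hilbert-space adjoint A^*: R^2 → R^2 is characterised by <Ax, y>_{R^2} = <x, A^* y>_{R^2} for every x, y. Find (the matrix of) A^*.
A^* = A^T =
[[3, 1],
 [3, -2]]

For real matrices with standard dot products, the defining identity <Ax, y> = <x, A^* y> gives (Ax)^T y = x^T (A^*) y, i.e. x^T A^T y = x^T (A^*) y. Since this holds for all x, y, we must have A^* = A^T. Therefore
A^* =
[[3, 1],
 [3, -2]].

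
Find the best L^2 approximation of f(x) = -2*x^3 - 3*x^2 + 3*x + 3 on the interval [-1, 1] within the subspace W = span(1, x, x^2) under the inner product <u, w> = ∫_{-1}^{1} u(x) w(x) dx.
g(x) = -3*x^2 + 9*x/5 + 3

The best approximation g ∈ W is the orthogonal projection of f onto W. Writing g = a_0 + a_1 x + a_2 x^2, the coefficients solve the normal equations G · a = b where
  G_{ij} = <φ_i, φ_j> and b_i = <f, φ_i>, with φ_0 = 1, φ_1 = x, φ_2 = x^2.
G =
  [2, 0, 2/3]
  [0, 2/3, 0]
  [2/3, 0, 2/5],
b = (4, 6/5, 4/5).
Solving gives a_0 = 3, a_1 = 9/5, a_2 = -3, so
  g(x) = -3*x^2 + 9*x/5 + 3.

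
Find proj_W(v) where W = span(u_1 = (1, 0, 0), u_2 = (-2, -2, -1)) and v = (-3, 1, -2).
proj_W(v) = (-3, 0, 0)

Set up U = [u_1 | ... | u_2] ∈ R^(3×2). The projector onto W = col(U) is P = U (U^T U)^(-1) U^T.
Compute U^T U =
  [1, -2]
  [-2, 9],
and U^T v = (-3, 6).
Solve U^T U · c = U^T v for the coefficients: c = (-3, 0). The projection is proj_W(v) = U c.
Check: (v - proj_W(v)) · u_1 = 0  (should be 0).
Check: (v - proj_W(v)) · u_2 = 0  (should be 0).
Result: proj_W(v) = (-3, 0, 0).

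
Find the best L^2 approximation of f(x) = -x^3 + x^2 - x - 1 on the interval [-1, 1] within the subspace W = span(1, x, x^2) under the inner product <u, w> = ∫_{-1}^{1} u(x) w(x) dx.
g(x) = x^2 - 8*x/5 - 1

The best approximation g ∈ W is the orthogonal projection of f onto W. Writing g = a_0 + a_1 x + a_2 x^2, the coefficients solve the normal equations G · a = b where
  G_{ij} = <φ_i, φ_j> and b_i = <f, φ_i>, with φ_0 = 1, φ_1 = x, φ_2 = x^2.
G =
  [2, 0, 2/3]
  [0, 2/3, 0]
  [2/3, 0, 2/5],
b = (-4/3, -16/15, -4/15).
Solving gives a_0 = -1, a_1 = -8/5, a_2 = 1, so
  g(x) = x^2 - 8*x/5 - 1.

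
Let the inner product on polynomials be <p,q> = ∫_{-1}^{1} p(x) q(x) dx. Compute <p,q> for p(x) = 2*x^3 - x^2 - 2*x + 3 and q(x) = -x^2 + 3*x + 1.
<p,q> = 32/15

Expand the product: p(x)·q(x) = -2*x^5 + 7*x^4 + x^3 - 10*x^2 + 7*x + 3.
∫_{-1}^{1} of each monomial x^k gives [2/(k+1) if k even, 0 if k odd]. Integrating term-by-term (or equivalently evaluating the antiderivative F(x) = -x^6/3 + 7*x^5/5 + x^4/4 - 10*x^3/3 + 7*x^2/2 + 3*x at the endpoints):
  F(1) − F(−1) = 269/60 − (47/20) = 32/15.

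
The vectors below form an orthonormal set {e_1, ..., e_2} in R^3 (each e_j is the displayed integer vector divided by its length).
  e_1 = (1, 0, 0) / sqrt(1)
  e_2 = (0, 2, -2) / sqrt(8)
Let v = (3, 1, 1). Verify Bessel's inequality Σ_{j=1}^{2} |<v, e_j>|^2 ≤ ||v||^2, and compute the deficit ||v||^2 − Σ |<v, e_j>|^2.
Σ |<v, e_j>|^2 = 9; ||v||^2 = 11; deficit = 2

Write each e_j = u_j / sqrt(<u_j, u_j>) where u_j is the displayed integer vector. Then <v, e_j> = <v, u_j> / sqrt(<u_j, u_j>), so |<v, e_j>|^2 = <v, u_j>^2 / <u_j, u_j>.
Coefficients: <v, e_1> = 3/sqrt(1), <v, e_2> = 0/sqrt(8).
Square and sum: Σ |<v, e_j>|^2 = 9.
Compute ||v||^2 = v·v = 11.
Deficit = 11 − 9 = 2 ≥ 0, confirming Bessel's inequality. (The deficit equals ||v − Σ <v,e_j> e_j||^2, the squared distance from v to span{e_j}.)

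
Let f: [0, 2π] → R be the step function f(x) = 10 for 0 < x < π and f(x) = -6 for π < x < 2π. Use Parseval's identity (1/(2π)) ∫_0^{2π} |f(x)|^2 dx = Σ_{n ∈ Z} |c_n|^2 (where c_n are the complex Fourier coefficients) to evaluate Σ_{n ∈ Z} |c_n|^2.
Σ |c_n|^2 = 68

Parseval equates the L^2 energy of f (normalised by 1/(2π)) with the ℓ^2 sum of its Fourier coefficients: (1/(2π)) ∫_0^{2π} |f|^2 = Σ |c_n|^2.
Compute the left side: (1/(2π)) [∫_0^π 10^2 dx + ∫_π^{2π} (-6)^2 dx] = (1/(2π)) · (100π + 36π) = (100 + 36)/2 = 68.
So Σ_{n ∈ Z} |c_n|^2 = 68.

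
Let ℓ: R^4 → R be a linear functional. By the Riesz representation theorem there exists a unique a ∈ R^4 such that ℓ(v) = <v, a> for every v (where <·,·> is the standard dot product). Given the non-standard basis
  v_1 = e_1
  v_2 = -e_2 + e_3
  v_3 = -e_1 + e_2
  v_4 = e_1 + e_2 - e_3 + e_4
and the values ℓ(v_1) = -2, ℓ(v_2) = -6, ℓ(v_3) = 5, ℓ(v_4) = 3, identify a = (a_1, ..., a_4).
a = (-2, 3, -3, -1)

Write a = (a_1, ..., a_4) in the standard basis. For each basis vector v_i, ℓ(v_i) = <v_i, a> is a linear equation in the a_j's. Collect the n equations into a matrix system V a = ℓ, where row i of V is v_i (expressed in the standard basis). Since V is invertible (lower-triangular with 1s on the diagonal, up to permutation), solve by back-substitution:
  V =
[[1, 0, 0, 0],
 [0, -1, 1, 0],
 [-1, 1, 0, 0],
 [1, 1, -1, 1]]
  V a = (-2, -6, 5, 3)
Solving gives a = (-2, 3, -3, -1).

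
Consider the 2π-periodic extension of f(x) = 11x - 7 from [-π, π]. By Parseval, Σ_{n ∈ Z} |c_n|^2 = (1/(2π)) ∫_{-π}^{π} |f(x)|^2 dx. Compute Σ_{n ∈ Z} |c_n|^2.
Σ |c_n|^2 = 121π^2/3 + 49

Expand and integrate term by term over [-π, π]:
  ∫ (11x)^2 dx = 121·(2π^3/3); ∫ 2·11·(-7)·x dx = 0 (odd integrand); ∫ (-7)^2 dx = 49·2π.
So (1/(2π)) ∫_{-π}^{π} (11x - 7)^2 dx = 121π^2/3 + 49 = 121π^2/3 + 49.
Parseval ⇒ Σ |c_n|^2 = 121π^2/3 + 49.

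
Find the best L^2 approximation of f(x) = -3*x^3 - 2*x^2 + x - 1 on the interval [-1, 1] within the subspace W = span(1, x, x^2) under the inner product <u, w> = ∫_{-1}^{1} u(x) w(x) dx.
g(x) = -2*x^2 - 4*x/5 - 1

The best approximation g ∈ W is the orthogonal projection of f onto W. Writing g = a_0 + a_1 x + a_2 x^2, the coefficients solve the normal equations G · a = b where
  G_{ij} = <φ_i, φ_j> and b_i = <f, φ_i>, with φ_0 = 1, φ_1 = x, φ_2 = x^2.
G =
  [2, 0, 2/3]
  [0, 2/3, 0]
  [2/3, 0, 2/5],
b = (-10/3, -8/15, -22/15).
Solving gives a_0 = -1, a_1 = -4/5, a_2 = -2, so
  g(x) = -2*x^2 - 4*x/5 - 1.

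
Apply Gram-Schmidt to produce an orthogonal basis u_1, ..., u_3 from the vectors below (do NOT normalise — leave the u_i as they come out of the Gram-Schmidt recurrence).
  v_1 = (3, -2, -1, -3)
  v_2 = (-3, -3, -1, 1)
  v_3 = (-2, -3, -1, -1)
Orthogonal basis:
  u_1 = (3, -2, -1, -3)
  u_2 = (-54/23, -79/23, -28/23, 8/23)
  u_3 = (-16/29, 20/87, 17/87, -67/87)

Apply the Gram-Schmidt recurrence
  u_1 = v_1
  u_i = v_i − Σ_{j<i} ((v_i · u_j) / (u_j · u_j)) · u_j.

Step by step this gives:
  u_1 = (3, -2, -1, -3)
  u_2 = (-54/23, -79/23, -28/23, 8/23)
  u_3 = (-16/29, 20/87, 17/87, -67/87)

Orthogonality check:
  u_2 · u_1 = 0 (should be 0)
  u_3 · u_1 = 0 (should be 0)
  u_3 · u_2 = 0 (should be 0)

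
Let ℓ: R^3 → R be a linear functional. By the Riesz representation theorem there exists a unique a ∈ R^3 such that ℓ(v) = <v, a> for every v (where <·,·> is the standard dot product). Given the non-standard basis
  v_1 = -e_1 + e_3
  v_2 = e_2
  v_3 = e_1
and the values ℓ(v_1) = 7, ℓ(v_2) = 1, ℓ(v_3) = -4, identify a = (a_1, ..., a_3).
a = (-4, 1, 3)

Write a = (a_1, ..., a_3) in the standard basis. For each basis vector v_i, ℓ(v_i) = <v_i, a> is a linear equation in the a_j's. Collect the n equations into a matrix system V a = ℓ, where row i of V is v_i (expressed in the standard basis). Since V is invertible (lower-triangular with 1s on the diagonal, up to permutation), solve by back-substitution:
  V =
[[-1, 0, 1],
 [0, 1, 0],
 [1, 0, 0]]
  V a = (7, 1, -4)
Solving gives a = (-4, 1, 3).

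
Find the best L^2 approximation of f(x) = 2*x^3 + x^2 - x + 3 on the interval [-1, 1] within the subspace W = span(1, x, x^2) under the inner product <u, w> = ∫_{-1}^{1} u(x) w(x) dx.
g(x) = x^2 + x/5 + 3

The best approximation g ∈ W is the orthogonal projection of f onto W. Writing g = a_0 + a_1 x + a_2 x^2, the coefficients solve the normal equations G · a = b where
  G_{ij} = <φ_i, φ_j> and b_i = <f, φ_i>, with φ_0 = 1, φ_1 = x, φ_2 = x^2.
G =
  [2, 0, 2/3]
  [0, 2/3, 0]
  [2/3, 0, 2/5],
b = (20/3, 2/15, 12/5).
Solving gives a_0 = 3, a_1 = 1/5, a_2 = 1, so
  g(x) = x^2 + x/5 + 3.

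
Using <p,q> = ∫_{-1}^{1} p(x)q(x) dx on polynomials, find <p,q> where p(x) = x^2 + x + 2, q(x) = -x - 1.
<p,q> = -16/3

Expand the product: p(x)·q(x) = -x^3 - 2*x^2 - 3*x - 2.
∫_{-1}^{1} of each monomial x^k gives [2/(k+1) if k even, 0 if k odd]. Integrating term-by-term (or equivalently evaluating the antiderivative F(x) = -x^4/4 - 2*x^3/3 - 3*x^2/2 - 2*x at the endpoints):
  F(1) − F(−1) = -53/12 − (11/12) = -16/3.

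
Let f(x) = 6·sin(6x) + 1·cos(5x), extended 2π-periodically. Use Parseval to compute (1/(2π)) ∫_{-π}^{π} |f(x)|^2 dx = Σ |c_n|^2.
Σ |c_n|^2 = 37/2

Expand |f|^2 and use orthogonality of {sin(nx), cos(mx)} on [-π, π]:
  ∫_{-π}^{π} sin(nx)^2 dx = π, ∫ cos(mx)^2 dx = π, and cross terms integrate to 0.
So ∫_{-π}^{π} f(x)^2 dx = 6^2 · π + 1^2 · π = (36 + 1)π.
Divide by 2π: (36 + 1)/2 = 37/2.
By Parseval, this equals Σ |c_n|^2.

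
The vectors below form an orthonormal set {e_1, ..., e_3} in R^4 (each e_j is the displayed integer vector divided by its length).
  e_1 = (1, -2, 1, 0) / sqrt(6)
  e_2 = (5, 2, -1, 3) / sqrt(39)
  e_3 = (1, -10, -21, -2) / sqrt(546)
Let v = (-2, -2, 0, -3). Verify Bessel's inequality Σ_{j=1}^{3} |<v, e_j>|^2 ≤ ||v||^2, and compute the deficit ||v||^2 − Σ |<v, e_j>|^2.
Σ |<v, e_j>|^2 = 107/7; ||v||^2 = 17; deficit = 12/7

Write each e_j = u_j / sqrt(<u_j, u_j>) where u_j is the displayed integer vector. Then <v, e_j> = <v, u_j> / sqrt(<u_j, u_j>), so |<v, e_j>|^2 = <v, u_j>^2 / <u_j, u_j>.
Coefficients: <v, e_1> = 2/sqrt(6), <v, e_2> = -23/sqrt(39), <v, e_3> = 24/sqrt(546).
Square and sum: Σ |<v, e_j>|^2 = 107/7.
Compute ||v||^2 = v·v = 17.
Deficit = 17 − 107/7 = 12/7 ≥ 0, confirming Bessel's inequality. (The deficit equals ||v − Σ <v,e_j> e_j||^2, the squared distance from v to span{e_j}.)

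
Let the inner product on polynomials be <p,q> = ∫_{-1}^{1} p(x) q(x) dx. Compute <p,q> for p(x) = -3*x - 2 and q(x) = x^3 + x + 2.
<p,q> = -56/5

Expand the product: p(x)·q(x) = -3*x^4 - 2*x^3 - 3*x^2 - 8*x - 4.
∫_{-1}^{1} of each monomial x^k gives [2/(k+1) if k even, 0 if k odd]. Integrating term-by-term (or equivalently evaluating the antiderivative F(x) = -3*x^5/5 - x^4/2 - x^3 - 4*x^2 - 4*x at the endpoints):
  F(1) − F(−1) = -101/10 − (11/10) = -56/5.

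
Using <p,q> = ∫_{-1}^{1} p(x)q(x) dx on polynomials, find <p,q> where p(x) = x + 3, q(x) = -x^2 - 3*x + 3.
<p,q> = 14

Expand the product: p(x)·q(x) = -x^3 - 6*x^2 - 6*x + 9.
∫_{-1}^{1} of each monomial x^k gives [2/(k+1) if k even, 0 if k odd]. Integrating term-by-term (or equivalently evaluating the antiderivative F(x) = -x^4/4 - 2*x^3 - 3*x^2 + 9*x at the endpoints):
  F(1) − F(−1) = 15/4 − (-41/4) = 14.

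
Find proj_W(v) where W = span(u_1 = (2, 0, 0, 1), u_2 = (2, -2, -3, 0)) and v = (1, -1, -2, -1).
proj_W(v) = (2/3, -4/3, -2, -1/3)

Set up U = [u_1 | ... | u_2] ∈ R^(4×2). The projector onto W = col(U) is P = U (U^T U)^(-1) U^T.
Compute U^T U =
  [5, 4]
  [4, 17],
and U^T v = (1, 10).
Solve U^T U · c = U^T v for the coefficients: c = (-1/3, 2/3). The projection is proj_W(v) = U c.
Check: (v - proj_W(v)) · u_1 = 0  (should be 0).
Check: (v - proj_W(v)) · u_2 = 0  (should be 0).
Result: proj_W(v) = (2/3, -4/3, -2, -1/3).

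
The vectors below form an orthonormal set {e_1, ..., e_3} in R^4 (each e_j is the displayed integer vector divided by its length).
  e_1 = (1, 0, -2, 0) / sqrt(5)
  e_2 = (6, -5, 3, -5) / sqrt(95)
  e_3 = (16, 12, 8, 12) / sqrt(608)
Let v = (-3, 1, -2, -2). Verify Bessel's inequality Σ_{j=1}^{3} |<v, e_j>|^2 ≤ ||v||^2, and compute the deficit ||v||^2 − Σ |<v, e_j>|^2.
Σ |<v, e_j>|^2 = 27/2; ||v||^2 = 18; deficit = 9/2

Write each e_j = u_j / sqrt(<u_j, u_j>) where u_j is the displayed integer vector. Then <v, e_j> = <v, u_j> / sqrt(<u_j, u_j>), so |<v, e_j>|^2 = <v, u_j>^2 / <u_j, u_j>.
Coefficients: <v, e_1> = 1/sqrt(5), <v, e_2> = -19/sqrt(95), <v, e_3> = -76/sqrt(608).
Square and sum: Σ |<v, e_j>|^2 = 27/2.
Compute ||v||^2 = v·v = 18.
Deficit = 18 − 27/2 = 9/2 ≥ 0, confirming Bessel's inequality. (The deficit equals ||v − Σ <v,e_j> e_j||^2, the squared distance from v to span{e_j}.)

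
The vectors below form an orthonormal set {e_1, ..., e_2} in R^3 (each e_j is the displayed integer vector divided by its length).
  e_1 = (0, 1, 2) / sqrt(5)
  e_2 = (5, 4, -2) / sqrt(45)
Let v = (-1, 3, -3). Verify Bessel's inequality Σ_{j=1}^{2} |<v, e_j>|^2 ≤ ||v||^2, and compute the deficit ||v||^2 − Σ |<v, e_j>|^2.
Σ |<v, e_j>|^2 = 50/9; ||v||^2 = 19; deficit = 121/9

Write each e_j = u_j / sqrt(<u_j, u_j>) where u_j is the displayed integer vector. Then <v, e_j> = <v, u_j> / sqrt(<u_j, u_j>), so |<v, e_j>|^2 = <v, u_j>^2 / <u_j, u_j>.
Coefficients: <v, e_1> = -3/sqrt(5), <v, e_2> = 13/sqrt(45).
Square and sum: Σ |<v, e_j>|^2 = 50/9.
Compute ||v||^2 = v·v = 19.
Deficit = 19 − 50/9 = 121/9 ≥ 0, confirming Bessel's inequality. (The deficit equals ||v − Σ <v,e_j> e_j||^2, the squared distance from v to span{e_j}.)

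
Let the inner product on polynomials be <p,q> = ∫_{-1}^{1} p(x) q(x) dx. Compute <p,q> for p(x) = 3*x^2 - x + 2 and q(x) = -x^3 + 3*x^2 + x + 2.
<p,q> = 58/3

Expand the product: p(x)·q(x) = -3*x^5 + 10*x^4 - 2*x^3 + 11*x^2 + 4.
∫_{-1}^{1} of each monomial x^k gives [2/(k+1) if k even, 0 if k odd]. Integrating term-by-term (or equivalently evaluating the antiderivative F(x) = -x^6/2 + 2*x^5 - x^4/2 + 11*x^3/3 + 4*x at the endpoints):
  F(1) − F(−1) = 26/3 − (-32/3) = 58/3.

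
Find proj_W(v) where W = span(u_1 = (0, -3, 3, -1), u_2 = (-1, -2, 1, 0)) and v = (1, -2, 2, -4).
proj_W(v) = (49/33, -5/3, 104/33, -17/11)

Set up U = [u_1 | ... | u_2] ∈ R^(4×2). The projector onto W = col(U) is P = U (U^T U)^(-1) U^T.
Compute U^T U =
  [19, 9]
  [9, 6],
and U^T v = (16, 5).
Solve U^T U · c = U^T v for the coefficients: c = (17/11, -49/33). The projection is proj_W(v) = U c.
Check: (v - proj_W(v)) · u_1 = 0  (should be 0).
Check: (v - proj_W(v)) · u_2 = 0  (should be 0).
Result: proj_W(v) = (49/33, -5/3, 104/33, -17/11).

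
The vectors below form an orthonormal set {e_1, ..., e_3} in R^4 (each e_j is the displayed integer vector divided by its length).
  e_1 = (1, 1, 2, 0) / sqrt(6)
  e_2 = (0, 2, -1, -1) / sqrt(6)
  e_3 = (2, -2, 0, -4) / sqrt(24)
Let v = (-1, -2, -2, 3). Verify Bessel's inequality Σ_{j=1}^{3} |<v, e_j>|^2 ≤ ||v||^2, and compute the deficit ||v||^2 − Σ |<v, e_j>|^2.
Σ |<v, e_j>|^2 = 33/2; ||v||^2 = 18; deficit = 3/2

Write each e_j = u_j / sqrt(<u_j, u_j>) where u_j is the displayed integer vector. Then <v, e_j> = <v, u_j> / sqrt(<u_j, u_j>), so |<v, e_j>|^2 = <v, u_j>^2 / <u_j, u_j>.
Coefficients: <v, e_1> = -7/sqrt(6), <v, e_2> = -5/sqrt(6), <v, e_3> = -10/sqrt(24).
Square and sum: Σ |<v, e_j>|^2 = 33/2.
Compute ||v||^2 = v·v = 18.
Deficit = 18 − 33/2 = 3/2 ≥ 0, confirming Bessel's inequality. (The deficit equals ||v − Σ <v,e_j> e_j||^2, the squared distance from v to span{e_j}.)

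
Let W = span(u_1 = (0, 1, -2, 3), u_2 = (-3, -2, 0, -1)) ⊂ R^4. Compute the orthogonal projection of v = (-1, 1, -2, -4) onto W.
proj_W(v) = (-35/57, -143/171, 146/171, -254/171)

Set up U = [u_1 | ... | u_2] ∈ R^(4×2). The projector onto W = col(U) is P = U (U^T U)^(-1) U^T.
Compute U^T U =
  [14, -5]
  [-5, 14],
and U^T v = (-7, 5).
Solve U^T U · c = U^T v for the coefficients: c = (-73/171, 35/171). The projection is proj_W(v) = U c.
Check: (v - proj_W(v)) · u_1 = 0  (should be 0).
Check: (v - proj_W(v)) · u_2 = 0  (should be 0).
Result: proj_W(v) = (-35/57, -143/171, 146/171, -254/171).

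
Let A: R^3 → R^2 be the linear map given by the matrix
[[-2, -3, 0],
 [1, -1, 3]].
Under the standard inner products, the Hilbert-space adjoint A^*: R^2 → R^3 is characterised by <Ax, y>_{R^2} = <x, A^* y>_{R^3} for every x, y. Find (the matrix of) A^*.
A^* = A^T =
[[-2, 1],
 [-3, -1],
 [0, 3]]

For real matrices with standard dot products, the defining identity <Ax, y> = <x, A^* y> gives (Ax)^T y = x^T (A^*) y, i.e. x^T A^T y = x^T (A^*) y. Since this holds for all x, y, we must have A^* = A^T. Therefore
A^* =
[[-2, 1],
 [-3, -1],
 [0, 3]].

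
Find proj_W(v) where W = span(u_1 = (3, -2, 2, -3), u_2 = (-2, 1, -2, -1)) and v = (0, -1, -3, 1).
proj_W(v) = (-184/179, 109/179, -150/179, 61/179)

Set up U = [u_1 | ... | u_2] ∈ R^(4×2). The projector onto W = col(U) is P = U (U^T U)^(-1) U^T.
Compute U^T U =
  [26, -9]
  [-9, 10],
and U^T v = (-7, 4).
Solve U^T U · c = U^T v for the coefficients: c = (-34/179, 41/179). The projection is proj_W(v) = U c.
Check: (v - proj_W(v)) · u_1 = 0  (should be 0).
Check: (v - proj_W(v)) · u_2 = 0  (should be 0).
Result: proj_W(v) = (-184/179, 109/179, -150/179, 61/179).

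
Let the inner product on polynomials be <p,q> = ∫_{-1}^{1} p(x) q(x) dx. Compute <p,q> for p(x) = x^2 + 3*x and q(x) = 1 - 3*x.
<p,q> = -16/3

Expand the product: p(x)·q(x) = -3*x^3 - 8*x^2 + 3*x.
∫_{-1}^{1} of each monomial x^k gives [2/(k+1) if k even, 0 if k odd]. Integrating term-by-term (or equivalently evaluating the antiderivative F(x) = -3*x^4/4 - 8*x^3/3 + 3*x^2/2 at the endpoints):
  F(1) − F(−1) = -23/12 − (41/12) = -16/3.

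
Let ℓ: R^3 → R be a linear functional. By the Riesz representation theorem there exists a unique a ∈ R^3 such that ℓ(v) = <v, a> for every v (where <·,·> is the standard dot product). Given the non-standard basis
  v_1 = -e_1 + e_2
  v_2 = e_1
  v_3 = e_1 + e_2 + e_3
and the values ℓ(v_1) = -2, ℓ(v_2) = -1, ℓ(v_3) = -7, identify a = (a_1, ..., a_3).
a = (-1, -3, -3)

Write a = (a_1, ..., a_3) in the standard basis. For each basis vector v_i, ℓ(v_i) = <v_i, a> is a linear equation in the a_j's. Collect the n equations into a matrix system V a = ℓ, where row i of V is v_i (expressed in the standard basis). Since V is invertible (lower-triangular with 1s on the diagonal, up to permutation), solve by back-substitution:
  V =
[[-1, 1, 0],
 [1, 0, 0],
 [1, 1, 1]]
  V a = (-2, -1, -7)
Solving gives a = (-1, -3, -3).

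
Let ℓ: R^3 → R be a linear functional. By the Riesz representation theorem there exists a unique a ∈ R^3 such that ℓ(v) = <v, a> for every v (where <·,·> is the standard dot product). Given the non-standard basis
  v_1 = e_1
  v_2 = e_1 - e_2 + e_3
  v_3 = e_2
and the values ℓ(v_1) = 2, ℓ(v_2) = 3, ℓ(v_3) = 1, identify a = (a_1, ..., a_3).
a = (2, 1, 2)

Write a = (a_1, ..., a_3) in the standard basis. For each basis vector v_i, ℓ(v_i) = <v_i, a> is a linear equation in the a_j's. Collect the n equations into a matrix system V a = ℓ, where row i of V is v_i (expressed in the standard basis). Since V is invertible (lower-triangular with 1s on the diagonal, up to permutation), solve by back-substitution:
  V =
[[1, 0, 0],
 [1, -1, 1],
 [0, 1, 0]]
  V a = (2, 3, 1)
Solving gives a = (2, 1, 2).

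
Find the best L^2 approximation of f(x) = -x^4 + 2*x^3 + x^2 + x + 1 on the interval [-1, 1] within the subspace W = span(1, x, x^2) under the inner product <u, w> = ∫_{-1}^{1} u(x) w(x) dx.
g(x) = x^2/7 + 11*x/5 + 38/35

The best approximation g ∈ W is the orthogonal projection of f onto W. Writing g = a_0 + a_1 x + a_2 x^2, the coefficients solve the normal equations G · a = b where
  G_{ij} = <φ_i, φ_j> and b_i = <f, φ_i>, with φ_0 = 1, φ_1 = x, φ_2 = x^2.
G =
  [2, 0, 2/3]
  [0, 2/3, 0]
  [2/3, 0, 2/5],
b = (34/15, 22/15, 82/105).
Solving gives a_0 = 38/35, a_1 = 11/5, a_2 = 1/7, so
  g(x) = x^2/7 + 11*x/5 + 38/35.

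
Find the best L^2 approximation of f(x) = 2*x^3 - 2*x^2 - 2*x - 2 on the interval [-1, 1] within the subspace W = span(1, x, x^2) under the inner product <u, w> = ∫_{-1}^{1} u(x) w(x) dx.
g(x) = -2*x^2 - 4*x/5 - 2

The best approximation g ∈ W is the orthogonal projection of f onto W. Writing g = a_0 + a_1 x + a_2 x^2, the coefficients solve the normal equations G · a = b where
  G_{ij} = <φ_i, φ_j> and b_i = <f, φ_i>, with φ_0 = 1, φ_1 = x, φ_2 = x^2.
G =
  [2, 0, 2/3]
  [0, 2/3, 0]
  [2/3, 0, 2/5],
b = (-16/3, -8/15, -32/15).
Solving gives a_0 = -2, a_1 = -4/5, a_2 = -2, so
  g(x) = -2*x^2 - 4*x/5 - 2.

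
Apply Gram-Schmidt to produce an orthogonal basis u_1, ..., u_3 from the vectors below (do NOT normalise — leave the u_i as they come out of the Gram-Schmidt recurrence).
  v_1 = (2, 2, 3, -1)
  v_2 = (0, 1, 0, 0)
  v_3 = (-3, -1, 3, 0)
Orthogonal basis:
  u_1 = (2, 2, 3, -1)
  u_2 = (-2/9, 7/9, -1/3, 1/9)
  u_3 = (-24/7, 0, 33/14, 3/14)

Apply the Gram-Schmidt recurrence
  u_1 = v_1
  u_i = v_i − Σ_{j<i} ((v_i · u_j) / (u_j · u_j)) · u_j.

Step by step this gives:
  u_1 = (2, 2, 3, -1)
  u_2 = (-2/9, 7/9, -1/3, 1/9)
  u_3 = (-24/7, 0, 33/14, 3/14)

Orthogonality check:
  u_2 · u_1 = 0 (should be 0)
  u_3 · u_1 = 0 (should be 0)
  u_3 · u_2 = 0 (should be 0)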